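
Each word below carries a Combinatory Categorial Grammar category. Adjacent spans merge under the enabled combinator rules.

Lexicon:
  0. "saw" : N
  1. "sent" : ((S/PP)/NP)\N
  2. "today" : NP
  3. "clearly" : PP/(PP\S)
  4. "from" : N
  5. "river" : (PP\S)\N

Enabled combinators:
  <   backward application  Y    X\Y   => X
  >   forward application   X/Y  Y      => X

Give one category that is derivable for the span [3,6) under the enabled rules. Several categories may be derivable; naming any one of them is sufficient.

[0,6] S   >
  [0,3] S/PP   >
    [0,2] (S/PP)/NP   <
      [0,1] "saw" : N
      [1,2] "sent" : ((S/PP)/NP)\N
    [2,3] "today" : NP
  [3,6] PP   >
    [3,4] "clearly" : PP/(PP\S)
    [4,6] PP\S   <
      [4,5] "from" : N
      [5,6] "river" : (PP\S)\N

PP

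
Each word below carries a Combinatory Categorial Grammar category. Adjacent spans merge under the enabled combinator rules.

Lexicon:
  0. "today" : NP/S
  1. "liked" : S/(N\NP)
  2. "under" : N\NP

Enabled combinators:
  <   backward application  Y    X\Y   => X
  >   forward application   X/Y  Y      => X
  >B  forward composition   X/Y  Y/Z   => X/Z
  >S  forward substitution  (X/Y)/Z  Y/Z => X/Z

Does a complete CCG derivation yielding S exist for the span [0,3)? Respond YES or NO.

NP/S S/(N\NP) N\NP
CKY chart[0,3] = {NP}; S ∉ chart

NO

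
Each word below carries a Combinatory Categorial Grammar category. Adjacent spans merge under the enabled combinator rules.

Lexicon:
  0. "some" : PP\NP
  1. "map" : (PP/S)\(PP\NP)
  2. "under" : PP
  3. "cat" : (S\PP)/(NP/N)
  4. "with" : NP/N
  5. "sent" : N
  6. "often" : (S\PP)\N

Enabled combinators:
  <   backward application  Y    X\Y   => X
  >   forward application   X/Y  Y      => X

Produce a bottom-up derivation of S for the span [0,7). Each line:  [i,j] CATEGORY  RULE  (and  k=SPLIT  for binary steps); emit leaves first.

[0,7] S   <
  [0,5] PP   >
    [0,2] PP/S   <
      [0,1] "some" : PP\NP
      [1,2] "map" : (PP/S)\(PP\NP)
    [2,5] S   <
      [2,3] "under" : PP
      [3,5] S\PP   >
        [3,4] "cat" : (S\PP)/(NP/N)
        [4,5] "with" : NP/N
  [5,7] S\PP   <
    [5,6] "sent" : N
    [6,7] "often" : (S\PP)\N

[0,1] PP\NP  lex  "some"
[1,2] (PP/S)\(PP\NP)  lex  "map"
[0,2] PP/S  <  k=1
[2,3] PP  lex  "under"
[3,4] (S\PP)/(NP/N)  lex  "cat"
[4,5] NP/N  lex  "with"
[3,5] S\PP  >  k=4
[2,5] S  <  k=3
[0,5] PP  >  k=2
[5,6] N  lex  "sent"
[6,7] (S\PP)\N  lex  "often"
[5,7] S\PP  <  k=6
[0,7] S  <  k=5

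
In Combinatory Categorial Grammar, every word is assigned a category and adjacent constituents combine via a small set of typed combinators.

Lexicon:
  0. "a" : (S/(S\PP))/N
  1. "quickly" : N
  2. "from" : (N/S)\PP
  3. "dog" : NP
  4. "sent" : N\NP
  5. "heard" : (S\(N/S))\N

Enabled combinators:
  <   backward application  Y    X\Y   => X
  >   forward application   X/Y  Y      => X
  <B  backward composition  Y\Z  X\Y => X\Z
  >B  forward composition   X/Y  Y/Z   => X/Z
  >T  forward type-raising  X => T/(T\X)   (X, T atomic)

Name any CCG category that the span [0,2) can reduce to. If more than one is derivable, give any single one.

S/(S\PP)

[0,6] S   >
  [0,2] S/(S\PP)   >
    [0,1] "a" : (S/(S\PP))/N
    [1,2] "quickly" : N
  [2,6] S\PP   <B
    [2,3] "from" : (N/S)\PP
    [3,6] S\(N/S)   <
      [3,5] N   >
        [3,4] N/(N\NP)   >T
          [3,4] "dog" : NP
        [4,5] "sent" : N\NP
      [5,6] "heard" : (S\(N/S))\N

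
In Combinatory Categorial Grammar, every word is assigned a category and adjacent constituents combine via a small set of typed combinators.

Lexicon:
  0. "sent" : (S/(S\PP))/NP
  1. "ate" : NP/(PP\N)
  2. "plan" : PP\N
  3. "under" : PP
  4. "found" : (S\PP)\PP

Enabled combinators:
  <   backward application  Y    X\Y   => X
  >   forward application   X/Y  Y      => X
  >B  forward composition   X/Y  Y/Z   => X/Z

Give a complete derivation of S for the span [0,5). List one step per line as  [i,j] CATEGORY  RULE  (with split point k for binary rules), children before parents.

[0,5] S   >
  [0,3] S/(S\PP)   >
    [0,1] "sent" : (S/(S\PP))/NP
    [1,3] NP   >
      [1,2] "ate" : NP/(PP\N)
      [2,3] "plan" : PP\N
  [3,5] S\PP   <
    [3,4] "under" : PP
    [4,5] "found" : (S\PP)\PP

[0,1] (S/(S\PP))/NP  lex  "sent"
[1,2] NP/(PP\N)  lex  "ate"
[2,3] PP\N  lex  "plan"
[1,3] NP  >  k=2
[0,3] S/(S\PP)  >  k=1
[3,4] PP  lex  "under"
[4,5] (S\PP)\PP  lex  "found"
[3,5] S\PP  <  k=4
[0,5] S  >  k=3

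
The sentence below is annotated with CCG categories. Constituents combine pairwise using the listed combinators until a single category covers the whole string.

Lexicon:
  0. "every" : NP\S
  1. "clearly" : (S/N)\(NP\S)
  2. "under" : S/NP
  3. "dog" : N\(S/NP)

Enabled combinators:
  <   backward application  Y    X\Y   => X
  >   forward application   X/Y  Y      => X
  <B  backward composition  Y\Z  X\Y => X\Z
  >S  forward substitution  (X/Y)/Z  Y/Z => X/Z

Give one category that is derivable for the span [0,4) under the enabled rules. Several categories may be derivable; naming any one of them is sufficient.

[0,4] S   >
  [0,2] S/N   <
    [0,1] "every" : NP\S
    [1,2] "clearly" : (S/N)\(NP\S)
  [2,4] N   <
    [2,3] "under" : S/NP
    [3,4] "dog" : N\(S/NP)

S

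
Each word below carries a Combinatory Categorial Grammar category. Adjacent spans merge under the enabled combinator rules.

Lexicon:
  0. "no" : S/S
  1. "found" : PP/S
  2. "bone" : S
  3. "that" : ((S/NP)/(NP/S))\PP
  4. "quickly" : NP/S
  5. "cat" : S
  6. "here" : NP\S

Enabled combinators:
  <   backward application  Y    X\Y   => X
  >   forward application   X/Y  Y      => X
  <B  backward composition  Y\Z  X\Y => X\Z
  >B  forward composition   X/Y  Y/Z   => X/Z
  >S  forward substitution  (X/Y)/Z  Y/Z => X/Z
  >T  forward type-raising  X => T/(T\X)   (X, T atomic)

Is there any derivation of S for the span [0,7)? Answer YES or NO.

YES

[0,7] S   >
  [0,5] S/NP   >B
    [0,1] "no" : S/S
    [1,5] S/NP   >
      [1,4] (S/NP)/(NP/S)   <
        [1,3] PP   >
          [1,2] "found" : PP/S
          [2,3] "bone" : S
        [3,4] "that" : ((S/NP)/(NP/S))\PP
      [4,5] "quickly" : NP/S
  [5,7] NP   <
    [5,6] "cat" : S
    [6,7] "here" : NP\S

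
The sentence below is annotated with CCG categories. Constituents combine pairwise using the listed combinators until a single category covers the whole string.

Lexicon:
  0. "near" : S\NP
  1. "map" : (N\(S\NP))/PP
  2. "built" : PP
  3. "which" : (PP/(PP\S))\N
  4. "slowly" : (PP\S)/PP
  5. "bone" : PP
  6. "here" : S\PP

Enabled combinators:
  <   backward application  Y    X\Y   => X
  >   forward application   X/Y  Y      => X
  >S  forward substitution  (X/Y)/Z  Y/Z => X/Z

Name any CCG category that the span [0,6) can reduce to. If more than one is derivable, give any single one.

PP

[0,7] S   <
  [0,6] PP   >
    [0,4] PP/(PP\S)   <
      [0,3] N   <
        [0,1] "near" : S\NP
        [1,3] N\(S\NP)   >
          [1,2] "map" : (N\(S\NP))/PP
          [2,3] "built" : PP
      [3,4] "which" : (PP/(PP\S))\N
    [4,6] PP\S   >
      [4,5] "slowly" : (PP\S)/PP
      [5,6] "bone" : PP
  [6,7] "here" : S\PP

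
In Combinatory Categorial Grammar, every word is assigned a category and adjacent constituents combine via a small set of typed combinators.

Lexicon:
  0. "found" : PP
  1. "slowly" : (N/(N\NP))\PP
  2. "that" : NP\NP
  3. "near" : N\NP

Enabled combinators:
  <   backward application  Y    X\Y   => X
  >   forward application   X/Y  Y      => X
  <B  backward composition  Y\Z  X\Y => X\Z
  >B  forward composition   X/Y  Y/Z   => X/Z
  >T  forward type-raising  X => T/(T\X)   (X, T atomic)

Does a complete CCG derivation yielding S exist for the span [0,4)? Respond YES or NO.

NO

PP (N/(N\NP))\PP NP\NP N\NP
CKY chart[0,4] = {N, N/(N\N), NP/(NP\N), PP/(PP\N), S/(S\N)}; S ∉ chart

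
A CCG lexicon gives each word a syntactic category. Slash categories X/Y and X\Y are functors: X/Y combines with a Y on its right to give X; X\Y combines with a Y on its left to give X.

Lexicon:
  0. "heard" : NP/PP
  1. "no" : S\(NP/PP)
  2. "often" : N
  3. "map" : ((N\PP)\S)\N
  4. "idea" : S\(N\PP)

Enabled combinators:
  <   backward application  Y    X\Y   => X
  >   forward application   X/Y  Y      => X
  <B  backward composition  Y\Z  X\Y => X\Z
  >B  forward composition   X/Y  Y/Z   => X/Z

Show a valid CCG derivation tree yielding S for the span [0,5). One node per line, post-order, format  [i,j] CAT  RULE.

[0,1] NP/PP  lex  "heard"
[1,2] S\(NP/PP)  lex  "no"
[0,2] S  <  k=1
[2,3] N  lex  "often"
[3,4] ((N\PP)\S)\N  lex  "map"
[2,4] (N\PP)\S  <  k=3
[0,4] N\PP  <  k=2
[4,5] S\(N\PP)  lex  "idea"
[0,5] S  <  k=4

[0,5] S   <
  [0,4] N\PP   <
    [0,2] S   <
      [0,1] "heard" : NP/PP
      [1,2] "no" : S\(NP/PP)
    [2,4] (N\PP)\S   <
      [2,3] "often" : N
      [3,4] "map" : ((N\PP)\S)\N
  [4,5] "idea" : S\(N\PP)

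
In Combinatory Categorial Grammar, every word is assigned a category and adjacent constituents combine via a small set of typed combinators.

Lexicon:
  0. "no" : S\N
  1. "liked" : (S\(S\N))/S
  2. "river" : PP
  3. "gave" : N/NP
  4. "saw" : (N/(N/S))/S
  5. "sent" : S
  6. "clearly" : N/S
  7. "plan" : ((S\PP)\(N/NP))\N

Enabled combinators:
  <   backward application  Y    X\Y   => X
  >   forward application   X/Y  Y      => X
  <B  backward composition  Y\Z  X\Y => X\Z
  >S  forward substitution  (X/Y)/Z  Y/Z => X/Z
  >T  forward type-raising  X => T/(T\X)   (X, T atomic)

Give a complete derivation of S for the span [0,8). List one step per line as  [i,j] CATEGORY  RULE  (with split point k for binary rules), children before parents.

[0,1] S\N  lex  "no"
[1,2] (S\(S\N))/S  lex  "liked"
[2,3] PP  lex  "river"
[3,4] N/NP  lex  "gave"
[4,5] (N/(N/S))/S  lex  "saw"
[5,6] S  lex  "sent"
[4,6] N/(N/S)  >  k=5
[6,7] N/S  lex  "clearly"
[4,7] N  >  k=6
[7,8] ((S\PP)\(N/NP))\N  lex  "plan"
[4,8] (S\PP)\(N/NP)  <  k=7
[3,8] S\PP  <  k=4
[2,8] S  <  k=3
[1,8] S\(S\N)  >  k=2
[0,8] S  <  k=1

[0,8] S   <
  [0,1] "no" : S\N
  [1,8] S\(S\N)   >
    [1,2] "liked" : (S\(S\N))/S
    [2,8] S   <
      [2,3] "river" : PP
      [3,8] S\PP   <
        [3,4] "gave" : N/NP
        [4,8] (S\PP)\(N/NP)   <
          [4,7] N   >
            [4,6] N/(N/S)   >
              [4,5] "saw" : (N/(N/S))/S
              [5,6] "sent" : S
            [6,7] "clearly" : N/S
          [7,8] "plan" : ((S\PP)\(N/NP))\N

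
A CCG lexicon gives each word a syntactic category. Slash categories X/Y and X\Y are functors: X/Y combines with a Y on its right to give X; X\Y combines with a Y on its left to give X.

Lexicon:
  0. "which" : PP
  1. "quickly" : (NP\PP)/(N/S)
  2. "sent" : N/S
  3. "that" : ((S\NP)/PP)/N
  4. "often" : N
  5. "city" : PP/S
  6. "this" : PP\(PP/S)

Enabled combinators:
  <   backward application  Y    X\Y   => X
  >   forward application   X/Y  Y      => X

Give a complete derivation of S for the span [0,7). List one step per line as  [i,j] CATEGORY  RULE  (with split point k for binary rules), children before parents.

[0,1] PP  lex  "which"
[1,2] (NP\PP)/(N/S)  lex  "quickly"
[2,3] N/S  lex  "sent"
[1,3] NP\PP  >  k=2
[0,3] NP  <  k=1
[3,4] ((S\NP)/PP)/N  lex  "that"
[4,5] N  lex  "often"
[3,5] (S\NP)/PP  >  k=4
[5,6] PP/S  lex  "city"
[6,7] PP\(PP/S)  lex  "this"
[5,7] PP  <  k=6
[3,7] S\NP  >  k=5
[0,7] S  <  k=3

[0,7] S   <
  [0,3] NP   <
    [0,1] "which" : PP
    [1,3] NP\PP   >
      [1,2] "quickly" : (NP\PP)/(N/S)
      [2,3] "sent" : N/S
  [3,7] S\NP   >
    [3,5] (S\NP)/PP   >
      [3,4] "that" : ((S\NP)/PP)/N
      [4,5] "often" : N
    [5,7] PP   <
      [5,6] "city" : PP/S
      [6,7] "this" : PP\(PP/S)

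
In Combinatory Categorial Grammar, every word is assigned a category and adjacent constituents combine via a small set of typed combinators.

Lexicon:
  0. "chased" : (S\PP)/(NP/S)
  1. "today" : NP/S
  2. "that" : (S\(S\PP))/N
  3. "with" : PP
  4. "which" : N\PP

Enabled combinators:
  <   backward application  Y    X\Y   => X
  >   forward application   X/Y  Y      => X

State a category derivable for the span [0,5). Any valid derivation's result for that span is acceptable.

[0,5] S   <
  [0,2] S\PP   >
    [0,1] "chased" : (S\PP)/(NP/S)
    [1,2] "today" : NP/S
  [2,5] S\(S\PP)   >
    [2,3] "that" : (S\(S\PP))/N
    [3,5] N   <
      [3,4] "with" : PP
      [4,5] "which" : N\PP

S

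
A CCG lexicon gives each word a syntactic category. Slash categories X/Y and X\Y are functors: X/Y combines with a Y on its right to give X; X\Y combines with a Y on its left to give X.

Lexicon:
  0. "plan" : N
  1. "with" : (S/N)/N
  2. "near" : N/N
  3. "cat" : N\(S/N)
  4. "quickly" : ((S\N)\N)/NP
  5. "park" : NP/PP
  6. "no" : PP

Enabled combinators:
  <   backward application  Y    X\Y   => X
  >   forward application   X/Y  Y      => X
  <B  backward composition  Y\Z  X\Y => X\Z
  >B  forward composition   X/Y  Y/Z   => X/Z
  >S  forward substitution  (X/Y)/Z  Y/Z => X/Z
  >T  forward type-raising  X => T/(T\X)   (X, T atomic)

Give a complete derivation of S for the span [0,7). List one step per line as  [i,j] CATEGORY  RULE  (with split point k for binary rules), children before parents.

[0,7] S   <
  [0,1] "plan" : N
  [1,7] S\N   <
    [1,4] N   <
      [1,3] S/N   >S
        [1,2] "with" : (S/N)/N
        [2,3] "near" : N/N
      [3,4] "cat" : N\(S/N)
    [4,7] (S\N)\N   >
      [4,5] "quickly" : ((S\N)\N)/NP
      [5,7] NP   >
        [5,6] "park" : NP/PP
        [6,7] "no" : PP

[0,1] N  lex  "plan"
[1,2] (S/N)/N  lex  "with"
[2,3] N/N  lex  "near"
[1,3] S/N  >S  k=2
[3,4] N\(S/N)  lex  "cat"
[1,4] N  <  k=3
[4,5] ((S\N)\N)/NP  lex  "quickly"
[5,6] NP/PP  lex  "park"
[6,7] PP  lex  "no"
[5,7] NP  >  k=6
[4,7] (S\N)\N  >  k=5
[1,7] S\N  <  k=4
[0,7] S  <  k=1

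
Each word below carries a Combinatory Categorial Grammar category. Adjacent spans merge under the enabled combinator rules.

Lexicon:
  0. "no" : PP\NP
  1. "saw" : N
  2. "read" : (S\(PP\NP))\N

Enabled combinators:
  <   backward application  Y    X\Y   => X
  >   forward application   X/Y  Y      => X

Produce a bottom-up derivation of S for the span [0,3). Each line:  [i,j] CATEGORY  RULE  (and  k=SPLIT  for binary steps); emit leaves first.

[0,1] PP\NP  lex  "no"
[1,2] N  lex  "saw"
[2,3] (S\(PP\NP))\N  lex  "read"
[1,3] S\(PP\NP)  <  k=2
[0,3] S  <  k=1

[0,3] S   <
  [0,1] "no" : PP\NP
  [1,3] S\(PP\NP)   <
    [1,2] "saw" : N
    [2,3] "read" : (S\(PP\NP))\N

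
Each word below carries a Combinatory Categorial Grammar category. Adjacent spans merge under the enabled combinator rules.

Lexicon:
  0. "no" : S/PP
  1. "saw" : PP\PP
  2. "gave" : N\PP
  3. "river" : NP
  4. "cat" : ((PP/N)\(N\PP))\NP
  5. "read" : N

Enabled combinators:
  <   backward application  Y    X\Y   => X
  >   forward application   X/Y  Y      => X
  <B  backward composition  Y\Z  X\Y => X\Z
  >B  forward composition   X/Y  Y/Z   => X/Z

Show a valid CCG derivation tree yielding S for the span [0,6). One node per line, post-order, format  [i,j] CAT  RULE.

[0,6] S   >
  [0,1] "no" : S/PP
  [1,6] PP   >
    [1,5] PP/N   <
      [1,3] N\PP   <B
        [1,2] "saw" : PP\PP
        [2,3] "gave" : N\PP
      [3,5] (PP/N)\(N\PP)   <
        [3,4] "river" : NP
        [4,5] "cat" : ((PP/N)\(N\PP))\NP
    [5,6] "read" : N

[0,1] S/PP  lex  "no"
[1,2] PP\PP  lex  "saw"
[2,3] N\PP  lex  "gave"
[1,3] N\PP  <B  k=2
[3,4] NP  lex  "river"
[4,5] ((PP/N)\(N\PP))\NP  lex  "cat"
[3,5] (PP/N)\(N\PP)  <  k=4
[1,5] PP/N  <  k=3
[5,6] N  lex  "read"
[1,6] PP  >  k=5
[0,6] S  >  k=1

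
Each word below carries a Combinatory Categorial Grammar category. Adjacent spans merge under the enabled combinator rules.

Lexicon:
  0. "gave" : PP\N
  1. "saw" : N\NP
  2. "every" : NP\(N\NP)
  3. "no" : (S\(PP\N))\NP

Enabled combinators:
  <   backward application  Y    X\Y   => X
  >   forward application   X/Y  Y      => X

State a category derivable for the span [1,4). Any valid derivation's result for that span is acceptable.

[0,4] S   <
  [0,1] "gave" : PP\N
  [1,4] S\(PP\N)   <
    [1,3] NP   <
      [1,2] "saw" : N\NP
      [2,3] "every" : NP\(N\NP)
    [3,4] "no" : (S\(PP\N))\NP

S\(PP\N)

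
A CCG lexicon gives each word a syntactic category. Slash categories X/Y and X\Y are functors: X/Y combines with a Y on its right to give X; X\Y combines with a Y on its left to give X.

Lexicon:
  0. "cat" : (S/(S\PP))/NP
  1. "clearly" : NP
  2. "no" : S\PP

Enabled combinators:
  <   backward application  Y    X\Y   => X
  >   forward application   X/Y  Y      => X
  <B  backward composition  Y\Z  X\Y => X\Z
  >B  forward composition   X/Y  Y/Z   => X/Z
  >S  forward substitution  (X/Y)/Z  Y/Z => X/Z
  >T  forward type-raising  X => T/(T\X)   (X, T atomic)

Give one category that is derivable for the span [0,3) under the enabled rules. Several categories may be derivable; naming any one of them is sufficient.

[0,3] S   >
  [0,2] S/(S\PP)   >
    [0,1] "cat" : (S/(S\PP))/NP
    [1,2] "clearly" : NP
  [2,3] "no" : S\PP

S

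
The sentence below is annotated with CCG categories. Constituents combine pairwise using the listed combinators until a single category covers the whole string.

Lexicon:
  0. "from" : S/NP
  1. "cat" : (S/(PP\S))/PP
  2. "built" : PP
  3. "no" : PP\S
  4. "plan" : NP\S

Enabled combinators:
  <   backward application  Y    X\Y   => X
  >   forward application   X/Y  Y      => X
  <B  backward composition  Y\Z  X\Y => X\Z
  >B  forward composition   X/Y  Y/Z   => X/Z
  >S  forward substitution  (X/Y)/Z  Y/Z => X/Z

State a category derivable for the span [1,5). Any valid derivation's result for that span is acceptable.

NP

[0,5] S   >
  [0,1] "from" : S/NP
  [1,5] NP   <
    [1,4] S   >
      [1,3] S/(PP\S)   >
        [1,2] "cat" : (S/(PP\S))/PP
        [2,3] "built" : PP
      [3,4] "no" : PP\S
    [4,5] "plan" : NP\S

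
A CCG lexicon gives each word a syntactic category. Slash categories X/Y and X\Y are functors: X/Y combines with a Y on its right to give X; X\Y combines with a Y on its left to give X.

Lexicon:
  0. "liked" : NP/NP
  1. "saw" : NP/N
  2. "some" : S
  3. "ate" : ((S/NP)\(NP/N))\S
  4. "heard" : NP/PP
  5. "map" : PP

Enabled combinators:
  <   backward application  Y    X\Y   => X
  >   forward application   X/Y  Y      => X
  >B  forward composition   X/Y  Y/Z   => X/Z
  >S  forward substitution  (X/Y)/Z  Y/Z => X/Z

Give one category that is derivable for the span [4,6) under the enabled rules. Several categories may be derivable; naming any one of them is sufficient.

NP

[0,6] S   >
  [0,4] S/NP   <
    [0,2] NP/N   >B
      [0,1] "liked" : NP/NP
      [1,2] "saw" : NP/N
    [2,4] (S/NP)\(NP/N)   <
      [2,3] "some" : S
      [3,4] "ate" : ((S/NP)\(NP/N))\S
  [4,6] NP   >
    [4,5] "heard" : NP/PP
    [5,6] "map" : PP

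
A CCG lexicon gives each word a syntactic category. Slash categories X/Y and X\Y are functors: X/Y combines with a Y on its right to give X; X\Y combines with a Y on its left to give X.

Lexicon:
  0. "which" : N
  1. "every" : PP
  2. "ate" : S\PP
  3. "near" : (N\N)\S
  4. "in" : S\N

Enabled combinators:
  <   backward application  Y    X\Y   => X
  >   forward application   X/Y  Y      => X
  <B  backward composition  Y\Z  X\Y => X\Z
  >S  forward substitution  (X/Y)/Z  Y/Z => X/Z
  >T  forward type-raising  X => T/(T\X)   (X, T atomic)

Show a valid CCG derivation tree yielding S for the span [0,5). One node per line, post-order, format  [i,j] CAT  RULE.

[0,1] N  lex  "which"
[0,1] S/(S\N)  >T
[1,2] PP  lex  "every"
[1,2] S/(S\PP)  >T
[2,3] S\PP  lex  "ate"
[1,3] S  >  k=2
[3,4] (N\N)\S  lex  "near"
[1,4] N\N  <  k=3
[4,5] S\N  lex  "in"
[1,5] S\N  <B  k=4
[0,5] S  >  k=1

[0,5] S   >
  [0,1] S/(S\N)   >T
    [0,1] "which" : N
  [1,5] S\N   <B
    [1,4] N\N   <
      [1,3] S   >
        [1,2] S/(S\PP)   >T
          [1,2] "every" : PP
        [2,3] "ate" : S\PP
      [3,4] "near" : (N\N)\S
    [4,5] "in" : S\N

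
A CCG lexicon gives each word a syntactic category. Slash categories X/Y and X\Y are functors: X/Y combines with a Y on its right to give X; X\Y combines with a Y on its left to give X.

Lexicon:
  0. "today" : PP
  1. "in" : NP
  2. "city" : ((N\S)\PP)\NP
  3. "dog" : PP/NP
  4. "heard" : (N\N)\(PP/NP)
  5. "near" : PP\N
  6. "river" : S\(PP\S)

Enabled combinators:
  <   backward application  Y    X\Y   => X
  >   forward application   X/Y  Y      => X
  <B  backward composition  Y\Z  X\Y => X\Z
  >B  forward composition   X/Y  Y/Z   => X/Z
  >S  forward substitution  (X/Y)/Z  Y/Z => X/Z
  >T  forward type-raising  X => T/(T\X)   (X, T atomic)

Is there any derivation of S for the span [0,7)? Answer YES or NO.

YES

[0,7] S   <
  [0,6] PP\S   <B
    [0,3] N\S   <
      [0,1] "today" : PP
      [1,3] (N\S)\PP   <
        [1,2] "in" : NP
        [2,3] "city" : ((N\S)\PP)\NP
    [3,6] PP\N   <B
      [3,5] N\N   <
        [3,4] "dog" : PP/NP
        [4,5] "heard" : (N\N)\(PP/NP)
      [5,6] "near" : PP\N
  [6,7] "river" : S\(PP\S)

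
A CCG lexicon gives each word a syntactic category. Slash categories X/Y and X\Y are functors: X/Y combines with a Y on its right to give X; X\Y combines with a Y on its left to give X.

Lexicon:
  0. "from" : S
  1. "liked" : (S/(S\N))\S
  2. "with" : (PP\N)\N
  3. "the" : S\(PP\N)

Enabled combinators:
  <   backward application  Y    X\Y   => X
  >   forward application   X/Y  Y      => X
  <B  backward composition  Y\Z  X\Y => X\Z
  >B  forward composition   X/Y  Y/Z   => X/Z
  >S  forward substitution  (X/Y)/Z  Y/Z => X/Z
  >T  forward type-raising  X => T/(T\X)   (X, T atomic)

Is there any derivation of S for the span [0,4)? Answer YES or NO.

[0,4] S   >
  [0,2] S/(S\N)   <
    [0,1] "from" : S
    [1,2] "liked" : (S/(S\N))\S
  [2,4] S\N   <B
    [2,3] "with" : (PP\N)\N
    [3,4] "the" : S\(PP\N)

YES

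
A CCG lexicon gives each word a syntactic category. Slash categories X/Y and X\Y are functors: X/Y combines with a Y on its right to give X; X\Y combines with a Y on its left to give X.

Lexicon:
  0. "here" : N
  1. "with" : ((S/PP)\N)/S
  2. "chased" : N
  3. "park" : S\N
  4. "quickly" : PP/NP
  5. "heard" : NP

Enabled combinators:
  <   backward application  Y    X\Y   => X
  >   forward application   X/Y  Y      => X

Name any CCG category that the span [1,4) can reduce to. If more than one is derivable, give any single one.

(S/PP)\N

[0,6] S   >
  [0,4] S/PP   <
    [0,1] "here" : N
    [1,4] (S/PP)\N   >
      [1,2] "with" : ((S/PP)\N)/S
      [2,4] S   <
        [2,3] "chased" : N
        [3,4] "park" : S\N
  [4,6] PP   >
    [4,5] "quickly" : PP/NP
    [5,6] "heard" : NP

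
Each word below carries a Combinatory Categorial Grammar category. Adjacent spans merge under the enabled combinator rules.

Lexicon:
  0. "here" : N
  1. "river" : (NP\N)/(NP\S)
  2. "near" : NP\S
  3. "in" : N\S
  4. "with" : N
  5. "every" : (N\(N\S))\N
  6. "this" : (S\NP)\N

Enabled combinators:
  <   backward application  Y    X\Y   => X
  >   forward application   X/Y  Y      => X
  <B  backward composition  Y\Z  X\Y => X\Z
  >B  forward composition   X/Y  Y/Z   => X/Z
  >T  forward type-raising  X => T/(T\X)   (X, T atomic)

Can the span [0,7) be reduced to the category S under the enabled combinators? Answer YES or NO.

YES

[0,7] S   <
  [0,3] NP   <
    [0,1] "here" : N
    [1,3] NP\N   >
      [1,2] "river" : (NP\N)/(NP\S)
      [2,3] "near" : NP\S
  [3,7] S\NP   <
    [3,6] N   <
      [3,4] "in" : N\S
      [4,6] N\(N\S)   <
        [4,5] "with" : N
        [5,6] "every" : (N\(N\S))\N
    [6,7] "this" : (S\NP)\N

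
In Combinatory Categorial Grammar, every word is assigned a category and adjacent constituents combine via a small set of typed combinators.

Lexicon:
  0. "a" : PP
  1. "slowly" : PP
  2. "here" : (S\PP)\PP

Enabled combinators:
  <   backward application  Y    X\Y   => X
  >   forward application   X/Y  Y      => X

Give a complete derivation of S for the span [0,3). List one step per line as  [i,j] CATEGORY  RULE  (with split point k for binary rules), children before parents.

[0,1] PP  lex  "a"
[1,2] PP  lex  "slowly"
[2,3] (S\PP)\PP  lex  "here"
[1,3] S\PP  <  k=2
[0,3] S  <  k=1

[0,3] S   <
  [0,1] "a" : PP
  [1,3] S\PP   <
    [1,2] "slowly" : PP
    [2,3] "here" : (S\PP)\PP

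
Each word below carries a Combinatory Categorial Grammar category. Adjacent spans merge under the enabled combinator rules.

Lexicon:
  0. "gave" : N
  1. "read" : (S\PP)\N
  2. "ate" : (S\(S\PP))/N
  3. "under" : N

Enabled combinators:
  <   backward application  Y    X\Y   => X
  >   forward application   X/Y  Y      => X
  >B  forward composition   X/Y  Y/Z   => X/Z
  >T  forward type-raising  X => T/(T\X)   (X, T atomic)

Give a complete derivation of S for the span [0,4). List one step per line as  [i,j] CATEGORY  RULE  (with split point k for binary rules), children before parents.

[0,1] N  lex  "gave"
[1,2] (S\PP)\N  lex  "read"
[0,2] S\PP  <  k=1
[2,3] (S\(S\PP))/N  lex  "ate"
[3,4] N  lex  "under"
[2,4] S\(S\PP)  >  k=3
[0,4] S  <  k=2

[0,4] S   <
  [0,2] S\PP   <
    [0,1] "gave" : N
    [1,2] "read" : (S\PP)\N
  [2,4] S\(S\PP)   >
    [2,3] "ate" : (S\(S\PP))/N
    [3,4] "under" : N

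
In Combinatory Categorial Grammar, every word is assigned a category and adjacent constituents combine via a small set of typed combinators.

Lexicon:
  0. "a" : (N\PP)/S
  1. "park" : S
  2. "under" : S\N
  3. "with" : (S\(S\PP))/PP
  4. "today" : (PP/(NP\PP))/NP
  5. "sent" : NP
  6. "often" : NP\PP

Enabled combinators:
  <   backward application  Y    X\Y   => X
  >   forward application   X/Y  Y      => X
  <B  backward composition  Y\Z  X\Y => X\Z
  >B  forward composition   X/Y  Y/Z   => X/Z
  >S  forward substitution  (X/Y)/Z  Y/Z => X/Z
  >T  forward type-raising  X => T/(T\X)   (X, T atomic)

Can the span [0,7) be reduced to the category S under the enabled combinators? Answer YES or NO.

[0,7] S   <
  [0,3] S\PP   <B
    [0,2] N\PP   >
      [0,1] "a" : (N\PP)/S
      [1,2] "park" : S
    [2,3] "under" : S\N
  [3,7] S\(S\PP)   >
    [3,4] "with" : (S\(S\PP))/PP
    [4,7] PP   >
      [4,6] PP/(NP\PP)   >
        [4,5] "today" : (PP/(NP\PP))/NP
        [5,6] "sent" : NP
      [6,7] "often" : NP\PP

YES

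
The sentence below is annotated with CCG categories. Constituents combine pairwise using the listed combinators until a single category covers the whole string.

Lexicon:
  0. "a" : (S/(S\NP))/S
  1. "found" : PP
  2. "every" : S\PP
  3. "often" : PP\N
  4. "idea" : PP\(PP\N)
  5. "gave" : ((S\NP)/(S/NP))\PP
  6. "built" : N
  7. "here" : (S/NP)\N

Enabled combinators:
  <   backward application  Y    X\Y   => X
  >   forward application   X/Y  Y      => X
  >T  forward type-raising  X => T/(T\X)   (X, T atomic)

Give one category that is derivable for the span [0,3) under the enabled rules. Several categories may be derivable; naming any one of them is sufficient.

[0,8] S   >
  [0,3] S/(S\NP)   >
    [0,1] "a" : (S/(S\NP))/S
    [1,3] S   >
      [1,2] S/(S\PP)   >T
        [1,2] "found" : PP
      [2,3] "every" : S\PP
  [3,8] S\NP   >
    [3,6] (S\NP)/(S/NP)   <
      [3,5] PP   <
        [3,4] "often" : PP\N
        [4,5] "idea" : PP\(PP\N)
      [5,6] "gave" : ((S\NP)/(S/NP))\PP
    [6,8] S/NP   <
      [6,7] "built" : N
      [7,8] "here" : (S/NP)\N

S/(S\NP)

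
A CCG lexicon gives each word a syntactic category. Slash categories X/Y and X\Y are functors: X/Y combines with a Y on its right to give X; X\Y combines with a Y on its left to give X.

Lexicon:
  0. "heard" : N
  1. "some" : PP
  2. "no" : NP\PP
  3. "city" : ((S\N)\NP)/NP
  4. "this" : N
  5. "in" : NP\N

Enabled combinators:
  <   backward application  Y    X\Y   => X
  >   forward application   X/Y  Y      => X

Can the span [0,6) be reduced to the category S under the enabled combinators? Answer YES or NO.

YES

[0,6] S   <
  [0,1] "heard" : N
  [1,6] S\N   <
    [1,3] NP   <
      [1,2] "some" : PP
      [2,3] "no" : NP\PP
    [3,6] (S\N)\NP   >
      [3,4] "city" : ((S\N)\NP)/NP
      [4,6] NP   <
        [4,5] "this" : N
        [5,6] "in" : NP\N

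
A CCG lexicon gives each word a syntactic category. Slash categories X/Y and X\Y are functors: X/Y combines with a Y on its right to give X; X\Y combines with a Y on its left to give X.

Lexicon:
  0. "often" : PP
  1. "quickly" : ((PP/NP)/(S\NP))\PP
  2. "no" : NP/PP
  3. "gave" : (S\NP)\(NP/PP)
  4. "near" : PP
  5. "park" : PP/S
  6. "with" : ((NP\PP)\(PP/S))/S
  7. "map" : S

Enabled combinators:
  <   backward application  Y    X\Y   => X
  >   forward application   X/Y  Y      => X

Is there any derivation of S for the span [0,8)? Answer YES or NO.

PP ((PP/NP)/(S\NP))\PP NP/PP (S\NP)\(NP/PP) PP PP/S ((NP\PP)\(PP/S))/S S
CKY chart[0,8] = {PP}; S ∉ chart

NO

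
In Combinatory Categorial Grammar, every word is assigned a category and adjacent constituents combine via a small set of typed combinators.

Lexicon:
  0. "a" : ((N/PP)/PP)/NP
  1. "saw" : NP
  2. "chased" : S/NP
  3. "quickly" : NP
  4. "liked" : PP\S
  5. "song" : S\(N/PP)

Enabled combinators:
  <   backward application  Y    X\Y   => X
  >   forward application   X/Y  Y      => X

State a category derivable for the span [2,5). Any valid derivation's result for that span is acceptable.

[0,6] S   <
  [0,5] N/PP   >
    [0,2] (N/PP)/PP   >
      [0,1] "a" : ((N/PP)/PP)/NP
      [1,2] "saw" : NP
    [2,5] PP   <
      [2,4] S   >
        [2,3] "chased" : S/NP
        [3,4] "quickly" : NP
      [4,5] "liked" : PP\S
  [5,6] "song" : S\(N/PP)

PP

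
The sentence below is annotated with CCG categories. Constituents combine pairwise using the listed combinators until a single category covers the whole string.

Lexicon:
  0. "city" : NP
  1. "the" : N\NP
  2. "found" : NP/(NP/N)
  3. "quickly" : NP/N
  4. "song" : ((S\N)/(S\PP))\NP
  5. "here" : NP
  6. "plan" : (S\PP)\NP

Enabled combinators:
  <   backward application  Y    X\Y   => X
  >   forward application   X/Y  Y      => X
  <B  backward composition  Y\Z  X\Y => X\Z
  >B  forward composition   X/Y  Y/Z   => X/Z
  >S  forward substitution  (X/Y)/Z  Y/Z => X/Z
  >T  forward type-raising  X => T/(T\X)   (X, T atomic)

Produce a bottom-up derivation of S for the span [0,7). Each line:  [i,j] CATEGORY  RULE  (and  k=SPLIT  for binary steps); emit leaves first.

[0,1] NP  lex  "city"
[1,2] N\NP  lex  "the"
[0,2] N  <  k=1
[2,3] NP/(NP/N)  lex  "found"
[3,4] NP/N  lex  "quickly"
[2,4] NP  >  k=3
[4,5] ((S\N)/(S\PP))\NP  lex  "song"
[2,5] (S\N)/(S\PP)  <  k=4
[5,6] NP  lex  "here"
[6,7] (S\PP)\NP  lex  "plan"
[5,7] S\PP  <  k=6
[2,7] S\N  >  k=5
[0,7] S  <  k=2

[0,7] S   <
  [0,2] N   <
    [0,1] "city" : NP
    [1,2] "the" : N\NP
  [2,7] S\N   >
    [2,5] (S\N)/(S\PP)   <
      [2,4] NP   >
        [2,3] "found" : NP/(NP/N)
        [3,4] "quickly" : NP/N
      [4,5] "song" : ((S\N)/(S\PP))\NP
    [5,7] S\PP   <
      [5,6] "here" : NP
      [6,7] "plan" : (S\PP)\NP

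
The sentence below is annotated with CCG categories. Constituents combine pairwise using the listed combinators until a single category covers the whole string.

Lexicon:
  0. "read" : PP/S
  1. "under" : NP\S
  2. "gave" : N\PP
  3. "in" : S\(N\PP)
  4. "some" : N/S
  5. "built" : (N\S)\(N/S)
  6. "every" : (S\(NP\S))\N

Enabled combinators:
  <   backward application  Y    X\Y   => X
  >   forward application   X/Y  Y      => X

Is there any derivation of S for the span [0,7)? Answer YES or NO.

NO

PP/S NP\S N\PP S\(N\PP) N/S (N\S)\(N/S) (S\(NP\S))\N
CKY chart[0,7] = {PP}; S ∉ chart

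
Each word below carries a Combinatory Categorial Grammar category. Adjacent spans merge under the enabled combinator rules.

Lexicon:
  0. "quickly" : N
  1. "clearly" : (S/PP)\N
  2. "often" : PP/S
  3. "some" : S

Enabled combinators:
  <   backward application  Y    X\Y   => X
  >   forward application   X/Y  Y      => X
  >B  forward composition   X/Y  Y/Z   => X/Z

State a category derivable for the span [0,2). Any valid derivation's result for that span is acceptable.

S/PP

[0,4] S   >
  [0,2] S/PP   <
    [0,1] "quickly" : N
    [1,2] "clearly" : (S/PP)\N
  [2,4] PP   >
    [2,3] "often" : PP/S
    [3,4] "some" : S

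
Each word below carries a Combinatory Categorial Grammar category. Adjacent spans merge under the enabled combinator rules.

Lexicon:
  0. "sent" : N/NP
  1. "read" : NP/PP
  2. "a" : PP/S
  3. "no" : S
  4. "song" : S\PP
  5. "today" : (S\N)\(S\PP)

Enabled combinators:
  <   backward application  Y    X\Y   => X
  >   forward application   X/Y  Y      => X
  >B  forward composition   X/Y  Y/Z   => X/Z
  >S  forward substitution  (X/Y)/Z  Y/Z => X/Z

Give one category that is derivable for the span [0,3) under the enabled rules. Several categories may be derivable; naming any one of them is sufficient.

N/S

[0,6] S   <
  [0,4] N   >
    [0,3] N/S   >B
      [0,1] "sent" : N/NP
      [1,3] NP/S   >B
        [1,2] "read" : NP/PP
        [2,3] "a" : PP/S
    [3,4] "no" : S
  [4,6] S\N   <
    [4,5] "song" : S\PP
    [5,6] "today" : (S\N)\(S\PP)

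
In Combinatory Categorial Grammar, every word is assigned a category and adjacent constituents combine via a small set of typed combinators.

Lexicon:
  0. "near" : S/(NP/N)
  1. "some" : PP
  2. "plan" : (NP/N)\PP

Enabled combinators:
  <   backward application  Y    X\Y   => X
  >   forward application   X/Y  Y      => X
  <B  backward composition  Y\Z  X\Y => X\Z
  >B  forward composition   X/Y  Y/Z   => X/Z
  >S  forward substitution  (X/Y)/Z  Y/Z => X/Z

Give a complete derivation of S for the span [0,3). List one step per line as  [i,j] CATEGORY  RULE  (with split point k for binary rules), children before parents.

[0,1] S/(NP/N)  lex  "near"
[1,2] PP  lex  "some"
[2,3] (NP/N)\PP  lex  "plan"
[1,3] NP/N  <  k=2
[0,3] S  >  k=1

[0,3] S   >
  [0,1] "near" : S/(NP/N)
  [1,3] NP/N   <
    [1,2] "some" : PP
    [2,3] "plan" : (NP/N)\PP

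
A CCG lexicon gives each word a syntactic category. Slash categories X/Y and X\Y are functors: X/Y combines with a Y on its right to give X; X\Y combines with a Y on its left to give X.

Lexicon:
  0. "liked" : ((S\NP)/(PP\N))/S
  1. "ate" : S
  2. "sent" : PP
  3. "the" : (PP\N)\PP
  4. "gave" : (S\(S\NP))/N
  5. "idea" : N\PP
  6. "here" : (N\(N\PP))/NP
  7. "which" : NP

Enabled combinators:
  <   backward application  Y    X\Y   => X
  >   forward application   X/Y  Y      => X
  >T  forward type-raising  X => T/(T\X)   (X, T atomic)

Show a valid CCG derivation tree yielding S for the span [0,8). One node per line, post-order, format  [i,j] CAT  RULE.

[0,8] S   <
  [0,4] S\NP   >
    [0,2] (S\NP)/(PP\N)   >
      [0,1] "liked" : ((S\NP)/(PP\N))/S
      [1,2] "ate" : S
    [2,4] PP\N   <
      [2,3] "sent" : PP
      [3,4] "the" : (PP\N)\PP
  [4,8] S\(S\NP)   >
    [4,5] "gave" : (S\(S\NP))/N
    [5,8] N   <
      [5,6] "idea" : N\PP
      [6,8] N\(N\PP)   >
        [6,7] "here" : (N\(N\PP))/NP
        [7,8] "which" : NP

[0,1] ((S\NP)/(PP\N))/S  lex  "liked"
[1,2] S  lex  "ate"
[0,2] (S\NP)/(PP\N)  >  k=1
[2,3] PP  lex  "sent"
[3,4] (PP\N)\PP  lex  "the"
[2,4] PP\N  <  k=3
[0,4] S\NP  >  k=2
[4,5] (S\(S\NP))/N  lex  "gave"
[5,6] N\PP  lex  "idea"
[6,7] (N\(N\PP))/NP  lex  "here"
[7,8] NP  lex  "which"
[6,8] N\(N\PP)  >  k=7
[5,8] N  <  k=6
[4,8] S\(S\NP)  >  k=5
[0,8] S  <  k=4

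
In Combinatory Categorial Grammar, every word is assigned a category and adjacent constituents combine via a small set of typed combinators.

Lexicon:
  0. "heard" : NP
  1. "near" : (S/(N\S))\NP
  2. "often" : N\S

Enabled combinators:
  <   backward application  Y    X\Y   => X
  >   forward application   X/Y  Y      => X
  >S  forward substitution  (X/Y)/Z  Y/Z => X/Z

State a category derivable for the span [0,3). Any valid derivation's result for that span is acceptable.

[0,3] S   >
  [0,2] S/(N\S)   <
    [0,1] "heard" : NP
    [1,2] "near" : (S/(N\S))\NP
  [2,3] "often" : N\S

S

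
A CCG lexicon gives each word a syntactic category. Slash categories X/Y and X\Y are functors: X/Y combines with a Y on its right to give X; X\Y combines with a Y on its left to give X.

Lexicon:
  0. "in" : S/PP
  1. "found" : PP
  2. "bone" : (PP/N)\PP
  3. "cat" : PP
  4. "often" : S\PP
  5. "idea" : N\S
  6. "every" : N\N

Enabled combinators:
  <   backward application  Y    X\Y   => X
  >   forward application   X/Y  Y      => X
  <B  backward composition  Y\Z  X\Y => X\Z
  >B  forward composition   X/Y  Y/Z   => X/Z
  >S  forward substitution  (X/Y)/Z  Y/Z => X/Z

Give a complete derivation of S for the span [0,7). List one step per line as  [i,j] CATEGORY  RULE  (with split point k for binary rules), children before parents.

[0,7] S   >
  [0,1] "in" : S/PP
  [1,7] PP   >
    [1,3] PP/N   <
      [1,2] "found" : PP
      [2,3] "bone" : (PP/N)\PP
    [3,7] N   <
      [3,5] S   <
        [3,4] "cat" : PP
        [4,5] "often" : S\PP
      [5,7] N\S   <B
        [5,6] "idea" : N\S
        [6,7] "every" : N\N

[0,1] S/PP  lex  "in"
[1,2] PP  lex  "found"
[2,3] (PP/N)\PP  lex  "bone"
[1,3] PP/N  <  k=2
[3,4] PP  lex  "cat"
[4,5] S\PP  lex  "often"
[3,5] S  <  k=4
[5,6] N\S  lex  "idea"
[6,7] N\N  lex  "every"
[5,7] N\S  <B  k=6
[3,7] N  <  k=5
[1,7] PP  >  k=3
[0,7] S  >  k=1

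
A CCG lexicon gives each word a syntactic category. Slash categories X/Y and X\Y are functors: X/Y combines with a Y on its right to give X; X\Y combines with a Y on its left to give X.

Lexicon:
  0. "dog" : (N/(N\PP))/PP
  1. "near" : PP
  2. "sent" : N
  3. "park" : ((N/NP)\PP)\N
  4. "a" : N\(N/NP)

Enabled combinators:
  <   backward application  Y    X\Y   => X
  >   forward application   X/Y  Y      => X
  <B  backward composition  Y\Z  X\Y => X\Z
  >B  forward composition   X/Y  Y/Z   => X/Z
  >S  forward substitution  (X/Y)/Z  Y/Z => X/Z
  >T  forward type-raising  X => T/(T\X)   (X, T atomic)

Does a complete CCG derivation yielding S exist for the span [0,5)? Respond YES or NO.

(N/(N\PP))/PP PP N ((N/NP)\PP)\N N\(N/NP)
CKY chart[0,5] = {(N/(N\PP))/(PP\N), N, N/(N\N), NP/(NP\N), PP/(PP\N), S/(S\N)}; S ∉ chart

NO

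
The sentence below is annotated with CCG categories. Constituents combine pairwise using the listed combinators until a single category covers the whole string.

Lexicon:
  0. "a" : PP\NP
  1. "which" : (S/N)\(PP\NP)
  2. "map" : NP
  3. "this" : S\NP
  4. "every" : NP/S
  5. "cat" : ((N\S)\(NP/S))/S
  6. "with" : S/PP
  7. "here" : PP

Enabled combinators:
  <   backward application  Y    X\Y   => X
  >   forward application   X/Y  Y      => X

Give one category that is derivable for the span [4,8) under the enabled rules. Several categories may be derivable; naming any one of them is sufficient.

[0,8] S   >
  [0,2] S/N   <
    [0,1] "a" : PP\NP
    [1,2] "which" : (S/N)\(PP\NP)
  [2,8] N   <
    [2,4] S   <
      [2,3] "map" : NP
      [3,4] "this" : S\NP
    [4,8] N\S   <
      [4,5] "every" : NP/S
      [5,8] (N\S)\(NP/S)   >
        [5,6] "cat" : ((N\S)\(NP/S))/S
        [6,8] S   >
          [6,7] "with" : S/PP
          [7,8] "here" : PP

N\S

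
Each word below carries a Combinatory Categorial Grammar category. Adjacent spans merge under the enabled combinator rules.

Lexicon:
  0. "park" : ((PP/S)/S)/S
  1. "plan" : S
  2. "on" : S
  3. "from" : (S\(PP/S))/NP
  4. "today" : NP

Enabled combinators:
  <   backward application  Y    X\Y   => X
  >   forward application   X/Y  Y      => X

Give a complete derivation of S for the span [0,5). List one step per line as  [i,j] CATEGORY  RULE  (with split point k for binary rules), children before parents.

[0,5] S   <
  [0,3] PP/S   >
    [0,2] (PP/S)/S   >
      [0,1] "park" : ((PP/S)/S)/S
      [1,2] "plan" : S
    [2,3] "on" : S
  [3,5] S\(PP/S)   >
    [3,4] "from" : (S\(PP/S))/NP
    [4,5] "today" : NP

[0,1] ((PP/S)/S)/S  lex  "park"
[1,2] S  lex  "plan"
[0,2] (PP/S)/S  >  k=1
[2,3] S  lex  "on"
[0,3] PP/S  >  k=2
[3,4] (S\(PP/S))/NP  lex  "from"
[4,5] NP  lex  "today"
[3,5] S\(PP/S)  >  k=4
[0,5] S  <  k=3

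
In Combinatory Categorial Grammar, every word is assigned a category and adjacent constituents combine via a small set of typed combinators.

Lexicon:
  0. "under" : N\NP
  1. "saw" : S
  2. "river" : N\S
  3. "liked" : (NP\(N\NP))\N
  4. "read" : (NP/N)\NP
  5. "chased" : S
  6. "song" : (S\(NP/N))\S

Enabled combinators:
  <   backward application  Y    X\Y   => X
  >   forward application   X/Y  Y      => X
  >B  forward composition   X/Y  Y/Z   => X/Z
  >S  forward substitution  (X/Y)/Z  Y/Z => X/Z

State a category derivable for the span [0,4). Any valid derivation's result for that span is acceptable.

[0,7] S   <
  [0,5] NP/N   <
    [0,4] NP   <
      [0,1] "under" : N\NP
      [1,4] NP\(N\NP)   <
        [1,3] N   <
          [1,2] "saw" : S
          [2,3] "river" : N\S
        [3,4] "liked" : (NP\(N\NP))\N
    [4,5] "read" : (NP/N)\NP
  [5,7] S\(NP/N)   <
    [5,6] "chased" : S
    [6,7] "song" : (S\(NP/N))\S

NP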